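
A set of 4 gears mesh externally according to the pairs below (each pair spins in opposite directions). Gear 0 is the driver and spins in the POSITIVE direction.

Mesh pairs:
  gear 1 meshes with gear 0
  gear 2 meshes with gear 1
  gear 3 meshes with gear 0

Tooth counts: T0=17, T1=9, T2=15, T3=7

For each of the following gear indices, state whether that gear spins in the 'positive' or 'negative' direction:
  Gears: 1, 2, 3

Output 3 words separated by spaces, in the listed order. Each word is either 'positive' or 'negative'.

Answer: negative positive negative

Derivation:
Gear 0 (driver): positive (depth 0)
  gear 1: meshes with gear 0 -> depth 1 -> negative (opposite of gear 0)
  gear 2: meshes with gear 1 -> depth 2 -> positive (opposite of gear 1)
  gear 3: meshes with gear 0 -> depth 1 -> negative (opposite of gear 0)
Queried indices 1, 2, 3 -> negative, positive, negative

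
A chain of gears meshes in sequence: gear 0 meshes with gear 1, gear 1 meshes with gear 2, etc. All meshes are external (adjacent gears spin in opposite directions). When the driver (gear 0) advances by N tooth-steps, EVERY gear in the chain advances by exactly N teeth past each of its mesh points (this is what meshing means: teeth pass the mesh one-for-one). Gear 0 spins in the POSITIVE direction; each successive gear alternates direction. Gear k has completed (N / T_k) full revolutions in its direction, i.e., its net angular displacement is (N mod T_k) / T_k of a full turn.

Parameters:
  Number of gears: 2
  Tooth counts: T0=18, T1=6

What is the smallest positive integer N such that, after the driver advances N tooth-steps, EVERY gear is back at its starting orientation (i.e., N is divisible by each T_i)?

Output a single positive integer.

Gear k returns to start when N is a multiple of T_k.
All gears at start simultaneously when N is a common multiple of [18, 6]; the smallest such N is lcm(18, 6).
Start: lcm = T0 = 18
Fold in T1=6: gcd(18, 6) = 6; lcm(18, 6) = 18 * 6 / 6 = 108 / 6 = 18
Full cycle length = 18

Answer: 18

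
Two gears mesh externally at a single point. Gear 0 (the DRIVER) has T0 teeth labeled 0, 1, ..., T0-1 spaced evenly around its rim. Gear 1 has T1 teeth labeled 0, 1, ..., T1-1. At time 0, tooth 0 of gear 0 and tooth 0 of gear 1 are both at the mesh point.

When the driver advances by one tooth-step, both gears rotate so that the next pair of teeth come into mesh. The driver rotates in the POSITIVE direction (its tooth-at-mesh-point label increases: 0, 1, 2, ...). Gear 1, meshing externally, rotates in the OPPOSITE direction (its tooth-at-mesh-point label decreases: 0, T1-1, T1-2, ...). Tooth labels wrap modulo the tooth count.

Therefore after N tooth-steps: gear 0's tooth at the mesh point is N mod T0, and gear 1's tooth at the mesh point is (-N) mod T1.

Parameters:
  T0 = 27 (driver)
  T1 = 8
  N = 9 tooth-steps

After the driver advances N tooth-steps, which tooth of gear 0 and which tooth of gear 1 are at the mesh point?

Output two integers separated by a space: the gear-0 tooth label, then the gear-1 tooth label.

Gear 0 (driver, T0=27): tooth at mesh = N mod T0
  9 = 0 * 27 + 9, so 9 mod 27 = 9
  gear 0 tooth = 9
Gear 1 (driven, T1=8): tooth at mesh = (-N) mod T1
  9 = 1 * 8 + 1, so 9 mod 8 = 1
  (-9) mod 8 = (-1) mod 8 = 8 - 1 = 7
Mesh after 9 steps: gear-0 tooth 9 meets gear-1 tooth 7

Answer: 9 7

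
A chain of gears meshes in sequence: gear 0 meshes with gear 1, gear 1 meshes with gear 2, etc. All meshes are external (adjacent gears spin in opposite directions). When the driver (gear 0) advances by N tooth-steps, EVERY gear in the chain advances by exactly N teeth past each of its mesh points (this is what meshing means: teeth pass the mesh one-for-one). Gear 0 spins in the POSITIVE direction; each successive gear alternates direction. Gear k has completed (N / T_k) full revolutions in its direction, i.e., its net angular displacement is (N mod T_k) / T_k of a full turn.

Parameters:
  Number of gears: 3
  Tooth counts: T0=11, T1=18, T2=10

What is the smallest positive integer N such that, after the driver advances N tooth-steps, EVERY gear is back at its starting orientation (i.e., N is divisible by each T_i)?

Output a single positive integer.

Gear k returns to start when N is a multiple of T_k.
All gears at start simultaneously when N is a common multiple of [11, 18, 10]; the smallest such N is lcm(11, 18, 10).
Start: lcm = T0 = 11
Fold in T1=18: gcd(11, 18) = 1; lcm(11, 18) = 11 * 18 / 1 = 198 / 1 = 198
Fold in T2=10: gcd(198, 10) = 2; lcm(198, 10) = 198 * 10 / 2 = 1980 / 2 = 990
Full cycle length = 990

Answer: 990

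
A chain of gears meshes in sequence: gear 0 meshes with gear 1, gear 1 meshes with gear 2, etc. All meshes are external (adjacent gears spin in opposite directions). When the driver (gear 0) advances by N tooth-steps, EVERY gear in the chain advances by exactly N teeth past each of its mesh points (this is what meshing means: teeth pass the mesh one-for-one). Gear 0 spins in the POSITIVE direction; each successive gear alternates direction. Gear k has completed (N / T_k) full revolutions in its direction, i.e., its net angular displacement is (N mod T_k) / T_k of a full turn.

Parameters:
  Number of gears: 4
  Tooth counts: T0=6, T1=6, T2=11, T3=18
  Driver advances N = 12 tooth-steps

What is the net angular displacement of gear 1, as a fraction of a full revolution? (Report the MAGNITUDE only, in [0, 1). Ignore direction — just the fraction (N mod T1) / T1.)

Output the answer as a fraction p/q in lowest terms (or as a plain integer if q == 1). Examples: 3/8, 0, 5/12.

Answer: 0

Derivation:
Chain of 4 gears, tooth counts: [6, 6, 11, 18]
  gear 0: T0=6, direction=positive, advance = 12 mod 6 = 0 teeth = 0/6 turn
  gear 1: T1=6, direction=negative, advance = 12 mod 6 = 0 teeth = 0/6 turn
  gear 2: T2=11, direction=positive, advance = 12 mod 11 = 1 teeth = 1/11 turn
  gear 3: T3=18, direction=negative, advance = 12 mod 18 = 12 teeth = 12/18 turn
Gear 1: 12 mod 6 = 0
Fraction = 0 / 6 = 0/1 (gcd(0,6)=6) = 0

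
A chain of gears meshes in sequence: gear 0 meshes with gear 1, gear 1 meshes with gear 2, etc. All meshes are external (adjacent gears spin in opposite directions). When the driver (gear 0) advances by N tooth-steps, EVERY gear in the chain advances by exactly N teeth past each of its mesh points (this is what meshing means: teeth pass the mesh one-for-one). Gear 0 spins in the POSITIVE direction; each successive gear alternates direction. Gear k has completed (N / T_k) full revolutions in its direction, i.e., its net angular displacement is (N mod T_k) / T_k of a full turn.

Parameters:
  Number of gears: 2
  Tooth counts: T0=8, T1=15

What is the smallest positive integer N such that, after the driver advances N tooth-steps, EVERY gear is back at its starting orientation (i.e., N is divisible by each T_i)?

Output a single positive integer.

Answer: 120

Derivation:
Gear k returns to start when N is a multiple of T_k.
All gears at start simultaneously when N is a common multiple of [8, 15]; the smallest such N is lcm(8, 15).
Start: lcm = T0 = 8
Fold in T1=15: gcd(8, 15) = 1; lcm(8, 15) = 8 * 15 / 1 = 120 / 1 = 120
Full cycle length = 120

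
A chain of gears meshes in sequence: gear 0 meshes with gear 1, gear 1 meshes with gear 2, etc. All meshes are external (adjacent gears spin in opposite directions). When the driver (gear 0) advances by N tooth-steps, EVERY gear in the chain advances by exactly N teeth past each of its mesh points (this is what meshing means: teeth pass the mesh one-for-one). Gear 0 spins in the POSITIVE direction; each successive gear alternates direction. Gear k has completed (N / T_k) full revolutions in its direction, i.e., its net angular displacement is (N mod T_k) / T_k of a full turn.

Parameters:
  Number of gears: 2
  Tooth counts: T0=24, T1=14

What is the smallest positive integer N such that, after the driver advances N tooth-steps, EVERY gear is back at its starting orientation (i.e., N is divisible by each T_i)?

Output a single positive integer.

Answer: 168

Derivation:
Gear k returns to start when N is a multiple of T_k.
All gears at start simultaneously when N is a common multiple of [24, 14]; the smallest such N is lcm(24, 14).
Start: lcm = T0 = 24
Fold in T1=14: gcd(24, 14) = 2; lcm(24, 14) = 24 * 14 / 2 = 336 / 2 = 168
Full cycle length = 168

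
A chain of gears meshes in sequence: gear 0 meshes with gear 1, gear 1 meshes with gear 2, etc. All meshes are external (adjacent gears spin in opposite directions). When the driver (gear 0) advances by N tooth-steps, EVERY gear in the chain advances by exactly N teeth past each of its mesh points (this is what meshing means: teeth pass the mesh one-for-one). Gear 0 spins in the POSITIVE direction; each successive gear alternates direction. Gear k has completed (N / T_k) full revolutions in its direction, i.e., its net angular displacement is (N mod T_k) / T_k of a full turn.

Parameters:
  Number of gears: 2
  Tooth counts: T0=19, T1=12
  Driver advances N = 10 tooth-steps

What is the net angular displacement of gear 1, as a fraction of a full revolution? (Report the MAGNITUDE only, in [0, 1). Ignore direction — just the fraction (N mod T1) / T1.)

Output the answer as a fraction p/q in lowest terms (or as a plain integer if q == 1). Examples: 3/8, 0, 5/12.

Chain of 2 gears, tooth counts: [19, 12]
  gear 0: T0=19, direction=positive, advance = 10 mod 19 = 10 teeth = 10/19 turn
  gear 1: T1=12, direction=negative, advance = 10 mod 12 = 10 teeth = 10/12 turn
Gear 1: 10 mod 12 = 10
Fraction = 10 / 12 = 5/6 (gcd(10,12)=2) = 5/6

Answer: 5/6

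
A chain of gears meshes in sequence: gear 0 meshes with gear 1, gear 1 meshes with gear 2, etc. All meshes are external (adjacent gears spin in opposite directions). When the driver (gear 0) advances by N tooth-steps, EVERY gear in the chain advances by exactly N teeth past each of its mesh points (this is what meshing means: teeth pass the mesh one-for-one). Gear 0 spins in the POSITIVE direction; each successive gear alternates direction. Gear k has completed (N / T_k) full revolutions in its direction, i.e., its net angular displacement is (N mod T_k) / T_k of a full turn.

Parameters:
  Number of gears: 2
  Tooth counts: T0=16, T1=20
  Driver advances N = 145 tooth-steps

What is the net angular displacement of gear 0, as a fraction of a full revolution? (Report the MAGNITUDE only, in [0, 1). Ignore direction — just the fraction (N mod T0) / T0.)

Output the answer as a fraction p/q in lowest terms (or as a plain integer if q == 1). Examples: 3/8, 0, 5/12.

Chain of 2 gears, tooth counts: [16, 20]
  gear 0: T0=16, direction=positive, advance = 145 mod 16 = 1 teeth = 1/16 turn
  gear 1: T1=20, direction=negative, advance = 145 mod 20 = 5 teeth = 5/20 turn
Gear 0: 145 mod 16 = 1
Fraction = 1 / 16 = 1/16 (gcd(1,16)=1) = 1/16

Answer: 1/16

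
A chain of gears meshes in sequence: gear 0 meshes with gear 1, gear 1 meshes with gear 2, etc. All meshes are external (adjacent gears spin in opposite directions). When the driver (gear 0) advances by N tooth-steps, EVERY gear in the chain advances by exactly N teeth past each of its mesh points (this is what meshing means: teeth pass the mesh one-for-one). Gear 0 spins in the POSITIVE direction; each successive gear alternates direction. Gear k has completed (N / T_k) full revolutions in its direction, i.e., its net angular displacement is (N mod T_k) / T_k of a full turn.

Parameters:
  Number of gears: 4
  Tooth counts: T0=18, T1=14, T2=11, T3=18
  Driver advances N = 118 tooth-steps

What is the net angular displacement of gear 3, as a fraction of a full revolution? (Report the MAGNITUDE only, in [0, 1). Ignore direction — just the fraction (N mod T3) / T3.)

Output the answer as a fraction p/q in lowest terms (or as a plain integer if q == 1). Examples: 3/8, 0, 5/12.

Chain of 4 gears, tooth counts: [18, 14, 11, 18]
  gear 0: T0=18, direction=positive, advance = 118 mod 18 = 10 teeth = 10/18 turn
  gear 1: T1=14, direction=negative, advance = 118 mod 14 = 6 teeth = 6/14 turn
  gear 2: T2=11, direction=positive, advance = 118 mod 11 = 8 teeth = 8/11 turn
  gear 3: T3=18, direction=negative, advance = 118 mod 18 = 10 teeth = 10/18 turn
Gear 3: 118 mod 18 = 10
Fraction = 10 / 18 = 5/9 (gcd(10,18)=2) = 5/9

Answer: 5/9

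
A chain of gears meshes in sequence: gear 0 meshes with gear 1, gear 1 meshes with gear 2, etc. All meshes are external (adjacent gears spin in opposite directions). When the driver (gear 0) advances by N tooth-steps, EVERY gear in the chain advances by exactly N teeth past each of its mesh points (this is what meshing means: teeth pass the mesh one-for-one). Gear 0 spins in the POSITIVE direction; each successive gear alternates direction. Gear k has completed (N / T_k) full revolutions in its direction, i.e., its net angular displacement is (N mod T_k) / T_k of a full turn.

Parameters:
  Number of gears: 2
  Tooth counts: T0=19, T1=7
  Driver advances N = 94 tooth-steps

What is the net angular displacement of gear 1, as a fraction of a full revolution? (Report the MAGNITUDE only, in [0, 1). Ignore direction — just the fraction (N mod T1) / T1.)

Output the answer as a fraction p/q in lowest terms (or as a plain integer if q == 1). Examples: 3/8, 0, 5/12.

Chain of 2 gears, tooth counts: [19, 7]
  gear 0: T0=19, direction=positive, advance = 94 mod 19 = 18 teeth = 18/19 turn
  gear 1: T1=7, direction=negative, advance = 94 mod 7 = 3 teeth = 3/7 turn
Gear 1: 94 mod 7 = 3
Fraction = 3 / 7 = 3/7 (gcd(3,7)=1) = 3/7

Answer: 3/7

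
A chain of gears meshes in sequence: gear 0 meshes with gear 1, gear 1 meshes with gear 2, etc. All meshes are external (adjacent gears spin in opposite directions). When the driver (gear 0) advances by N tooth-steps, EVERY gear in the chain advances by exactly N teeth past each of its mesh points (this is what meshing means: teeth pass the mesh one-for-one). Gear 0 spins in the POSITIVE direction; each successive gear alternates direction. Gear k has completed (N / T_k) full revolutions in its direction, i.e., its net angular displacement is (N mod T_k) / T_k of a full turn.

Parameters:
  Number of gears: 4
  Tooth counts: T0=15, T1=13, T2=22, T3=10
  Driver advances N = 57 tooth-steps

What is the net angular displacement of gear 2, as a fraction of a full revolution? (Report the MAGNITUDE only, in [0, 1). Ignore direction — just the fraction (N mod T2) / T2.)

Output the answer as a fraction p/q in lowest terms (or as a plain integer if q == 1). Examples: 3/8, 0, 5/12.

Answer: 13/22

Derivation:
Chain of 4 gears, tooth counts: [15, 13, 22, 10]
  gear 0: T0=15, direction=positive, advance = 57 mod 15 = 12 teeth = 12/15 turn
  gear 1: T1=13, direction=negative, advance = 57 mod 13 = 5 teeth = 5/13 turn
  gear 2: T2=22, direction=positive, advance = 57 mod 22 = 13 teeth = 13/22 turn
  gear 3: T3=10, direction=negative, advance = 57 mod 10 = 7 teeth = 7/10 turn
Gear 2: 57 mod 22 = 13
Fraction = 13 / 22 = 13/22 (gcd(13,22)=1) = 13/22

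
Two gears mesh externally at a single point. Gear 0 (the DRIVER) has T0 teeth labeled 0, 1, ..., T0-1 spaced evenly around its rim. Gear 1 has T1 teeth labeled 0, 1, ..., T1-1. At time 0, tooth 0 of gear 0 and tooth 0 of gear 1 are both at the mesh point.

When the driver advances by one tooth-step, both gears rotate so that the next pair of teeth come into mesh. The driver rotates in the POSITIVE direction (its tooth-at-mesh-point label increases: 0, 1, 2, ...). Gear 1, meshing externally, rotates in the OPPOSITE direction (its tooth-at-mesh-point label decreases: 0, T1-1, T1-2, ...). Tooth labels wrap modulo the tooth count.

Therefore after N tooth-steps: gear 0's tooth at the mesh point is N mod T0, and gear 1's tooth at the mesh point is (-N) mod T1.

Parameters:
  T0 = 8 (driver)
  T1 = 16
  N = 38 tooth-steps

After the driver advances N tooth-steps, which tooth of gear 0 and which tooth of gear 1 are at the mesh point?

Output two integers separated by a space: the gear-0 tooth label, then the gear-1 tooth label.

Answer: 6 10

Derivation:
Gear 0 (driver, T0=8): tooth at mesh = N mod T0
  38 = 4 * 8 + 6, so 38 mod 8 = 6
  gear 0 tooth = 6
Gear 1 (driven, T1=16): tooth at mesh = (-N) mod T1
  38 = 2 * 16 + 6, so 38 mod 16 = 6
  (-38) mod 16 = (-6) mod 16 = 16 - 6 = 10
Mesh after 38 steps: gear-0 tooth 6 meets gear-1 tooth 10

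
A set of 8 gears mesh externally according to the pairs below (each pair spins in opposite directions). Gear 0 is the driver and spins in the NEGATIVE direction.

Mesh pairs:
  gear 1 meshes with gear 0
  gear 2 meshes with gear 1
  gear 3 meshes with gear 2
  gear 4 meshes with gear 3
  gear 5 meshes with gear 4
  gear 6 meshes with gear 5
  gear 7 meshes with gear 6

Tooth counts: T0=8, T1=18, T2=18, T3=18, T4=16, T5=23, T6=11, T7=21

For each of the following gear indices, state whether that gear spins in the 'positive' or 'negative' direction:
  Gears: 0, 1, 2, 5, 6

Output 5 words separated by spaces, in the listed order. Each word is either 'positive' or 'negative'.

Gear 0 (driver): negative (depth 0)
  gear 1: meshes with gear 0 -> depth 1 -> positive (opposite of gear 0)
  gear 2: meshes with gear 1 -> depth 2 -> negative (opposite of gear 1)
  gear 3: meshes with gear 2 -> depth 3 -> positive (opposite of gear 2)
  gear 4: meshes with gear 3 -> depth 4 -> negative (opposite of gear 3)
  gear 5: meshes with gear 4 -> depth 5 -> positive (opposite of gear 4)
  gear 6: meshes with gear 5 -> depth 6 -> negative (opposite of gear 5)
  gear 7: meshes with gear 6 -> depth 7 -> positive (opposite of gear 6)
Queried indices 0, 1, 2, 5, 6 -> negative, positive, negative, positive, negative

Answer: negative positive negative positive negative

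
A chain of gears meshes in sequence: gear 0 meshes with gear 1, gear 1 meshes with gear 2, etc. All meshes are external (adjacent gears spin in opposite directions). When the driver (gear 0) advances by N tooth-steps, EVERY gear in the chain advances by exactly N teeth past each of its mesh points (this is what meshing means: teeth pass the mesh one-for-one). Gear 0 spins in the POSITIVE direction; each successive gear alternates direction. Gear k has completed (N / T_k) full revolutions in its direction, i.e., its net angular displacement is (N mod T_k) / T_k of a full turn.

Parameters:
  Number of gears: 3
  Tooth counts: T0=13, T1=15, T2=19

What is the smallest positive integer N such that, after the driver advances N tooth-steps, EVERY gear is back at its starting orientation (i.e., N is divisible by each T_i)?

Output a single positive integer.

Answer: 3705

Derivation:
Gear k returns to start when N is a multiple of T_k.
All gears at start simultaneously when N is a common multiple of [13, 15, 19]; the smallest such N is lcm(13, 15, 19).
Start: lcm = T0 = 13
Fold in T1=15: gcd(13, 15) = 1; lcm(13, 15) = 13 * 15 / 1 = 195 / 1 = 195
Fold in T2=19: gcd(195, 19) = 1; lcm(195, 19) = 195 * 19 / 1 = 3705 / 1 = 3705
Full cycle length = 3705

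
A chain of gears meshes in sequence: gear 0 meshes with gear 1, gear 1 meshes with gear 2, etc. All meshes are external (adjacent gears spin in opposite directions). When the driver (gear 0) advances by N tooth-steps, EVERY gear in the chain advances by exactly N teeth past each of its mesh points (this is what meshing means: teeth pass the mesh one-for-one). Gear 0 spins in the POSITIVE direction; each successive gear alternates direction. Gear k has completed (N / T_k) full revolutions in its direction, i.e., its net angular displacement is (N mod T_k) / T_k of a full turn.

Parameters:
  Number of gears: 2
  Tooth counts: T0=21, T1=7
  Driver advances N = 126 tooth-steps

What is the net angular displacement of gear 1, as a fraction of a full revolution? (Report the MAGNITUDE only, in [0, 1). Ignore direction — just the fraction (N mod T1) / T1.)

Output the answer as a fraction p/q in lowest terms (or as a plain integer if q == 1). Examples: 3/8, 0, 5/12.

Answer: 0

Derivation:
Chain of 2 gears, tooth counts: [21, 7]
  gear 0: T0=21, direction=positive, advance = 126 mod 21 = 0 teeth = 0/21 turn
  gear 1: T1=7, direction=negative, advance = 126 mod 7 = 0 teeth = 0/7 turn
Gear 1: 126 mod 7 = 0
Fraction = 0 / 7 = 0/1 (gcd(0,7)=7) = 0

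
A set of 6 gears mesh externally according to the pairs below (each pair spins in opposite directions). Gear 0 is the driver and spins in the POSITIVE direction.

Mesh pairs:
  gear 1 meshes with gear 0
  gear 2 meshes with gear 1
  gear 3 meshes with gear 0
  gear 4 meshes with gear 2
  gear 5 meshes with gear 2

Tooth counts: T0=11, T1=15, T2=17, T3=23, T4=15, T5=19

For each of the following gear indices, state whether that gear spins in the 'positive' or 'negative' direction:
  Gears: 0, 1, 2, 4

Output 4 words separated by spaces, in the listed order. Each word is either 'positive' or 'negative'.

Answer: positive negative positive negative

Derivation:
Gear 0 (driver): positive (depth 0)
  gear 1: meshes with gear 0 -> depth 1 -> negative (opposite of gear 0)
  gear 2: meshes with gear 1 -> depth 2 -> positive (opposite of gear 1)
  gear 3: meshes with gear 0 -> depth 1 -> negative (opposite of gear 0)
  gear 4: meshes with gear 2 -> depth 3 -> negative (opposite of gear 2)
  gear 5: meshes with gear 2 -> depth 3 -> negative (opposite of gear 2)
Queried indices 0, 1, 2, 4 -> positive, negative, positive, negative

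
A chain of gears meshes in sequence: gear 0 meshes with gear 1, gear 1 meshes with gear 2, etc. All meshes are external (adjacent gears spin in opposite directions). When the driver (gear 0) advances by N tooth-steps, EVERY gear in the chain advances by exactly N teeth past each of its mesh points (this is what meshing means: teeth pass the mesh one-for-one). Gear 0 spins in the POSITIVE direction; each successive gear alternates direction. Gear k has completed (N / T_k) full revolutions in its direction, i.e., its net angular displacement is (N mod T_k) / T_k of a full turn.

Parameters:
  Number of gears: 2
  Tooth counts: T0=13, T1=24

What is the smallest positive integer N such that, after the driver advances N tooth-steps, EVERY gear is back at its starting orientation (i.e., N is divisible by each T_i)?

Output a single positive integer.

Gear k returns to start when N is a multiple of T_k.
All gears at start simultaneously when N is a common multiple of [13, 24]; the smallest such N is lcm(13, 24).
Start: lcm = T0 = 13
Fold in T1=24: gcd(13, 24) = 1; lcm(13, 24) = 13 * 24 / 1 = 312 / 1 = 312
Full cycle length = 312

Answer: 312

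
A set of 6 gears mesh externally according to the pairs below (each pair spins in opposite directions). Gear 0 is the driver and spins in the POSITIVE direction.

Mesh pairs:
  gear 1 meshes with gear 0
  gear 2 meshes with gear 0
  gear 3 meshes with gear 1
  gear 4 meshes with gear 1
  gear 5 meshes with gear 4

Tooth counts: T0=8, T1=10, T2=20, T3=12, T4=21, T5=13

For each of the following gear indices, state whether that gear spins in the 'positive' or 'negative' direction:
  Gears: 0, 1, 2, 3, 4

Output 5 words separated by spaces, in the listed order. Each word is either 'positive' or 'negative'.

Gear 0 (driver): positive (depth 0)
  gear 1: meshes with gear 0 -> depth 1 -> negative (opposite of gear 0)
  gear 2: meshes with gear 0 -> depth 1 -> negative (opposite of gear 0)
  gear 3: meshes with gear 1 -> depth 2 -> positive (opposite of gear 1)
  gear 4: meshes with gear 1 -> depth 2 -> positive (opposite of gear 1)
  gear 5: meshes with gear 4 -> depth 3 -> negative (opposite of gear 4)
Queried indices 0, 1, 2, 3, 4 -> positive, negative, negative, positive, positive

Answer: positive negative negative positive positive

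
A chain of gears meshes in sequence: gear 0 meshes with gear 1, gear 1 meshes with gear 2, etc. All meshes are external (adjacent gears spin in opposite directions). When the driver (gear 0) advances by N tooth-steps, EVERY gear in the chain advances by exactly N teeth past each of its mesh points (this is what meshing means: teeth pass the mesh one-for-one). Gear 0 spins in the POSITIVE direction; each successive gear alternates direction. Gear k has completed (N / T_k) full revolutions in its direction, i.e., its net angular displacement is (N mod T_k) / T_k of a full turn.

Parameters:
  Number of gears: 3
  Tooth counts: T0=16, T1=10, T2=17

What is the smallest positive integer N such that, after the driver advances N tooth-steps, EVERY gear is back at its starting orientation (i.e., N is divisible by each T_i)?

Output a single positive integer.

Answer: 1360

Derivation:
Gear k returns to start when N is a multiple of T_k.
All gears at start simultaneously when N is a common multiple of [16, 10, 17]; the smallest such N is lcm(16, 10, 17).
Start: lcm = T0 = 16
Fold in T1=10: gcd(16, 10) = 2; lcm(16, 10) = 16 * 10 / 2 = 160 / 2 = 80
Fold in T2=17: gcd(80, 17) = 1; lcm(80, 17) = 80 * 17 / 1 = 1360 / 1 = 1360
Full cycle length = 1360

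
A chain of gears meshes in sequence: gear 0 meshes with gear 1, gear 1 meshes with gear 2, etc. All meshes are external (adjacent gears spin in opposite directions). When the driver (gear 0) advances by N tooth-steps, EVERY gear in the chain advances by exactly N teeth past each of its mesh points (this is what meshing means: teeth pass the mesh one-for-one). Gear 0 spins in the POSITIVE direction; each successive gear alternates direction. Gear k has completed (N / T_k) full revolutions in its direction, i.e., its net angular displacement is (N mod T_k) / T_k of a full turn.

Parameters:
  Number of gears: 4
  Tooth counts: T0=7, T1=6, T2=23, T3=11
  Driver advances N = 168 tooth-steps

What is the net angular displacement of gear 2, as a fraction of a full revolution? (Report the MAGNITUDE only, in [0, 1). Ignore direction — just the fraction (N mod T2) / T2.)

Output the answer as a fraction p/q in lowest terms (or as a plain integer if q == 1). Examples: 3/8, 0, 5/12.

Chain of 4 gears, tooth counts: [7, 6, 23, 11]
  gear 0: T0=7, direction=positive, advance = 168 mod 7 = 0 teeth = 0/7 turn
  gear 1: T1=6, direction=negative, advance = 168 mod 6 = 0 teeth = 0/6 turn
  gear 2: T2=23, direction=positive, advance = 168 mod 23 = 7 teeth = 7/23 turn
  gear 3: T3=11, direction=negative, advance = 168 mod 11 = 3 teeth = 3/11 turn
Gear 2: 168 mod 23 = 7
Fraction = 7 / 23 = 7/23 (gcd(7,23)=1) = 7/23

Answer: 7/23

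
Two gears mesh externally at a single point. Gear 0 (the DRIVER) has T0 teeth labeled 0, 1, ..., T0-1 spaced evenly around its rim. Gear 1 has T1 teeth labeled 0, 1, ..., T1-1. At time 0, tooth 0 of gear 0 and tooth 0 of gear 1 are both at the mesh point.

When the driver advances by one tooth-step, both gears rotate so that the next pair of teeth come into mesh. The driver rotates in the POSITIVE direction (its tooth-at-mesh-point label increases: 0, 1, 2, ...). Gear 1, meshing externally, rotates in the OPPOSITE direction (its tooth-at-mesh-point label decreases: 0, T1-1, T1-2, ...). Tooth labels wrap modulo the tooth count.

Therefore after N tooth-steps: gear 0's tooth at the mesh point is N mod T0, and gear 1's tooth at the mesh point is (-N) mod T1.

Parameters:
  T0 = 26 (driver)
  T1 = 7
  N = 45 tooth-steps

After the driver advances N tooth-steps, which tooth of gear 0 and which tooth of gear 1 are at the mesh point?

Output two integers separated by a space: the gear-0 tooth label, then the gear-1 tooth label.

Gear 0 (driver, T0=26): tooth at mesh = N mod T0
  45 = 1 * 26 + 19, so 45 mod 26 = 19
  gear 0 tooth = 19
Gear 1 (driven, T1=7): tooth at mesh = (-N) mod T1
  45 = 6 * 7 + 3, so 45 mod 7 = 3
  (-45) mod 7 = (-3) mod 7 = 7 - 3 = 4
Mesh after 45 steps: gear-0 tooth 19 meets gear-1 tooth 4

Answer: 19 4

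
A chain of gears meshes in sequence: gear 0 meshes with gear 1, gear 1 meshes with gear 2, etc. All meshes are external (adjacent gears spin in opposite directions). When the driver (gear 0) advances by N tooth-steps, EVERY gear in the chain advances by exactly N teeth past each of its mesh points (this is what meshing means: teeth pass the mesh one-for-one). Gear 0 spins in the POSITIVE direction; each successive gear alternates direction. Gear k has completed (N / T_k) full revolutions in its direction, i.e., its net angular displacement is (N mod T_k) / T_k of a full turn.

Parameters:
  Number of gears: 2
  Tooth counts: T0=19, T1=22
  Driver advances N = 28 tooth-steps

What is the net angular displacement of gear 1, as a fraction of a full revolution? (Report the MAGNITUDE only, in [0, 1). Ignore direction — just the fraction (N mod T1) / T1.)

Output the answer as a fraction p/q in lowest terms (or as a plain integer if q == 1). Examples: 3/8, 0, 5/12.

Answer: 3/11

Derivation:
Chain of 2 gears, tooth counts: [19, 22]
  gear 0: T0=19, direction=positive, advance = 28 mod 19 = 9 teeth = 9/19 turn
  gear 1: T1=22, direction=negative, advance = 28 mod 22 = 6 teeth = 6/22 turn
Gear 1: 28 mod 22 = 6
Fraction = 6 / 22 = 3/11 (gcd(6,22)=2) = 3/11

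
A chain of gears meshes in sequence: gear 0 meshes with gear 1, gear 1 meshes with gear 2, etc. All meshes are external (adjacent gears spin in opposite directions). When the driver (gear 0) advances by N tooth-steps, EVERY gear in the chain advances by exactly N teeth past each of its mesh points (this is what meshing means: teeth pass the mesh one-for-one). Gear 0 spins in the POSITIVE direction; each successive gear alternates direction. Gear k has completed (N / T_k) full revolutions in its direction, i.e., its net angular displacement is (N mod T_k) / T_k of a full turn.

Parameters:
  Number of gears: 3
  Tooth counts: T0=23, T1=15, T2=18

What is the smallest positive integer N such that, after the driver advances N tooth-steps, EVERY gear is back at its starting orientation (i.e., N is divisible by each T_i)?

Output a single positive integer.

Gear k returns to start when N is a multiple of T_k.
All gears at start simultaneously when N is a common multiple of [23, 15, 18]; the smallest such N is lcm(23, 15, 18).
Start: lcm = T0 = 23
Fold in T1=15: gcd(23, 15) = 1; lcm(23, 15) = 23 * 15 / 1 = 345 / 1 = 345
Fold in T2=18: gcd(345, 18) = 3; lcm(345, 18) = 345 * 18 / 3 = 6210 / 3 = 2070
Full cycle length = 2070

Answer: 2070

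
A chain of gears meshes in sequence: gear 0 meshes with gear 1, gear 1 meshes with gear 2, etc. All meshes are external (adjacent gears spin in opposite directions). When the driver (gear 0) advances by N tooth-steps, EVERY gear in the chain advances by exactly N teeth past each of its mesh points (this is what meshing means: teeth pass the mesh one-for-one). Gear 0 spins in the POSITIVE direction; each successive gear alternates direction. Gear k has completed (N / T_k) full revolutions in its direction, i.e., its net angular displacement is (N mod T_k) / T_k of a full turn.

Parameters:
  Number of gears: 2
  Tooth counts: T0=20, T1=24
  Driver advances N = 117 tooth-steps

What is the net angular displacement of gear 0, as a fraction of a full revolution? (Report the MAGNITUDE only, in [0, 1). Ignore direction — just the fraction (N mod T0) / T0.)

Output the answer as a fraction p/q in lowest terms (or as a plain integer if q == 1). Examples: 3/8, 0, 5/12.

Chain of 2 gears, tooth counts: [20, 24]
  gear 0: T0=20, direction=positive, advance = 117 mod 20 = 17 teeth = 17/20 turn
  gear 1: T1=24, direction=negative, advance = 117 mod 24 = 21 teeth = 21/24 turn
Gear 0: 117 mod 20 = 17
Fraction = 17 / 20 = 17/20 (gcd(17,20)=1) = 17/20

Answer: 17/20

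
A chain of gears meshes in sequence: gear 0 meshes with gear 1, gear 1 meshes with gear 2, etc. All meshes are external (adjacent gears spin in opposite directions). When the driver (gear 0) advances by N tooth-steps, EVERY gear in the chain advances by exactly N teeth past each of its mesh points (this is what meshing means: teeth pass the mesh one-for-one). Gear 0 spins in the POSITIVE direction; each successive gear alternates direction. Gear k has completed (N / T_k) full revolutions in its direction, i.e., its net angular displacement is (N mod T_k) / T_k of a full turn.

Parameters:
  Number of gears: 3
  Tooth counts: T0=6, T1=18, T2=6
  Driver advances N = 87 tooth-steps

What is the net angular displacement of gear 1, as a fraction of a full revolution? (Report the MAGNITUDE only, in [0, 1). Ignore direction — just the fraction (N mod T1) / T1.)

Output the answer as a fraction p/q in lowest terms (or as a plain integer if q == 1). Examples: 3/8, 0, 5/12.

Chain of 3 gears, tooth counts: [6, 18, 6]
  gear 0: T0=6, direction=positive, advance = 87 mod 6 = 3 teeth = 3/6 turn
  gear 1: T1=18, direction=negative, advance = 87 mod 18 = 15 teeth = 15/18 turn
  gear 2: T2=6, direction=positive, advance = 87 mod 6 = 3 teeth = 3/6 turn
Gear 1: 87 mod 18 = 15
Fraction = 15 / 18 = 5/6 (gcd(15,18)=3) = 5/6

Answer: 5/6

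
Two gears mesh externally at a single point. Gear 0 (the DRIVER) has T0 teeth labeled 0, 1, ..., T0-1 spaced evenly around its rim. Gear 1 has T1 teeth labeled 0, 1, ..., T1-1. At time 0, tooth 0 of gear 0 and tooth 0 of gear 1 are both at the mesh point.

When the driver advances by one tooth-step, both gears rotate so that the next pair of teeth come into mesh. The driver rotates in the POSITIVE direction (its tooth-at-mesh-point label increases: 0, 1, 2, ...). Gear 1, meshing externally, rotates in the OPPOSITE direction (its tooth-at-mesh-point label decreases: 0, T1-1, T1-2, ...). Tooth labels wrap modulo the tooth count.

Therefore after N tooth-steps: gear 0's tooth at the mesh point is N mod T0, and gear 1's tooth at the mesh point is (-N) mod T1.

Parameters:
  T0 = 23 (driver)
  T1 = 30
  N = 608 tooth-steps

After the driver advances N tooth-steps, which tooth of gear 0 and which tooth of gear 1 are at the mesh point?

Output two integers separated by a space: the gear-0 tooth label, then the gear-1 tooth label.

Gear 0 (driver, T0=23): tooth at mesh = N mod T0
  608 = 26 * 23 + 10, so 608 mod 23 = 10
  gear 0 tooth = 10
Gear 1 (driven, T1=30): tooth at mesh = (-N) mod T1
  608 = 20 * 30 + 8, so 608 mod 30 = 8
  (-608) mod 30 = (-8) mod 30 = 30 - 8 = 22
Mesh after 608 steps: gear-0 tooth 10 meets gear-1 tooth 22

Answer: 10 22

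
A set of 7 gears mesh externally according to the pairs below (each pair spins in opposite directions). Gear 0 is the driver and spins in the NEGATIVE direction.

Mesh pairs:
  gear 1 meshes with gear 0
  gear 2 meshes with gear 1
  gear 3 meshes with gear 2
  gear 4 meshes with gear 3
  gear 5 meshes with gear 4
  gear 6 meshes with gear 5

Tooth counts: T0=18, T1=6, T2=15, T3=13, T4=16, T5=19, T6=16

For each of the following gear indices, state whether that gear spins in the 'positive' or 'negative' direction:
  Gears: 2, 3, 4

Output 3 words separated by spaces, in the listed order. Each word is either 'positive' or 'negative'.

Gear 0 (driver): negative (depth 0)
  gear 1: meshes with gear 0 -> depth 1 -> positive (opposite of gear 0)
  gear 2: meshes with gear 1 -> depth 2 -> negative (opposite of gear 1)
  gear 3: meshes with gear 2 -> depth 3 -> positive (opposite of gear 2)
  gear 4: meshes with gear 3 -> depth 4 -> negative (opposite of gear 3)
  gear 5: meshes with gear 4 -> depth 5 -> positive (opposite of gear 4)
  gear 6: meshes with gear 5 -> depth 6 -> negative (opposite of gear 5)
Queried indices 2, 3, 4 -> negative, positive, negative

Answer: negative positive negative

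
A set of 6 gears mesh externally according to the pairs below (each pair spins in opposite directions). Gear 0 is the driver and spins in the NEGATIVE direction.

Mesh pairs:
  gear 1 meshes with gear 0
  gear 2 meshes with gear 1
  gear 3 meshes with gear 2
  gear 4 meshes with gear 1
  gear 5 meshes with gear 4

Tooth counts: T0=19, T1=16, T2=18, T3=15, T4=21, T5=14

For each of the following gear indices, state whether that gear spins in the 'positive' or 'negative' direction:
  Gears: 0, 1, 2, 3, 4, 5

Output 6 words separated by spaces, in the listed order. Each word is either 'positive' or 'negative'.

Gear 0 (driver): negative (depth 0)
  gear 1: meshes with gear 0 -> depth 1 -> positive (opposite of gear 0)
  gear 2: meshes with gear 1 -> depth 2 -> negative (opposite of gear 1)
  gear 3: meshes with gear 2 -> depth 3 -> positive (opposite of gear 2)
  gear 4: meshes with gear 1 -> depth 2 -> negative (opposite of gear 1)
  gear 5: meshes with gear 4 -> depth 3 -> positive (opposite of gear 4)
Queried indices 0, 1, 2, 3, 4, 5 -> negative, positive, negative, positive, negative, positive

Answer: negative positive negative positive negative positive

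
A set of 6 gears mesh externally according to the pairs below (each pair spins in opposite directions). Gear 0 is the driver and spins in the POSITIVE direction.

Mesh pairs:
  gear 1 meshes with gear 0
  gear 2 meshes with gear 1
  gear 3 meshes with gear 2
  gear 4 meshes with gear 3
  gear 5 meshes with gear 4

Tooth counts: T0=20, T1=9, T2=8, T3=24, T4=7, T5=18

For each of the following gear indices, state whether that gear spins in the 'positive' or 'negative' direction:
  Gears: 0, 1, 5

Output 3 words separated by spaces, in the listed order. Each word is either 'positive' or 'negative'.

Answer: positive negative negative

Derivation:
Gear 0 (driver): positive (depth 0)
  gear 1: meshes with gear 0 -> depth 1 -> negative (opposite of gear 0)
  gear 2: meshes with gear 1 -> depth 2 -> positive (opposite of gear 1)
  gear 3: meshes with gear 2 -> depth 3 -> negative (opposite of gear 2)
  gear 4: meshes with gear 3 -> depth 4 -> positive (opposite of gear 3)
  gear 5: meshes with gear 4 -> depth 5 -> negative (opposite of gear 4)
Queried indices 0, 1, 5 -> positive, negative, negative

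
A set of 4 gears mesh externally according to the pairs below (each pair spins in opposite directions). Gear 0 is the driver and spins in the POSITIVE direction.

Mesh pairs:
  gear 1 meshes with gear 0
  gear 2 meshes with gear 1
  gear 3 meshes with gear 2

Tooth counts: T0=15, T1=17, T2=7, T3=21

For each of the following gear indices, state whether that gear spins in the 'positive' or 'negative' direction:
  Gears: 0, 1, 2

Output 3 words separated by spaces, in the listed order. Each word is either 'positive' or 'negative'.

Answer: positive negative positive

Derivation:
Gear 0 (driver): positive (depth 0)
  gear 1: meshes with gear 0 -> depth 1 -> negative (opposite of gear 0)
  gear 2: meshes with gear 1 -> depth 2 -> positive (opposite of gear 1)
  gear 3: meshes with gear 2 -> depth 3 -> negative (opposite of gear 2)
Queried indices 0, 1, 2 -> positive, negative, positive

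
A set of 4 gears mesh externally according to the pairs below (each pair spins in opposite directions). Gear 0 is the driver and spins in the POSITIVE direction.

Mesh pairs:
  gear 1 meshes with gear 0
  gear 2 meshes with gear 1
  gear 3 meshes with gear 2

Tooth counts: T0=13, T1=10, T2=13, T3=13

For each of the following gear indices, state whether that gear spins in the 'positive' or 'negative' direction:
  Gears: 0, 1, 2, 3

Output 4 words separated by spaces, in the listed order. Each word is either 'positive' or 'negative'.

Gear 0 (driver): positive (depth 0)
  gear 1: meshes with gear 0 -> depth 1 -> negative (opposite of gear 0)
  gear 2: meshes with gear 1 -> depth 2 -> positive (opposite of gear 1)
  gear 3: meshes with gear 2 -> depth 3 -> negative (opposite of gear 2)
Queried indices 0, 1, 2, 3 -> positive, negative, positive, negative

Answer: positive negative positive negative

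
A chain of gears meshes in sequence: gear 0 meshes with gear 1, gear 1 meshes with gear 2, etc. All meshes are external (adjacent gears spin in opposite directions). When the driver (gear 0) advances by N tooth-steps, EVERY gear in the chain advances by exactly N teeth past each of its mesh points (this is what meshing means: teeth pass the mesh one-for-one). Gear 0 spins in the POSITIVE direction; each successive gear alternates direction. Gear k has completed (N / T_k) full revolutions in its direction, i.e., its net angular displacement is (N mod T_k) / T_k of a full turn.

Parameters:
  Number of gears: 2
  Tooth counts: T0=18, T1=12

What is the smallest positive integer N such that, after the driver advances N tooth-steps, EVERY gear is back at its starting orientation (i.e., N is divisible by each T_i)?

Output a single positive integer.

Answer: 36

Derivation:
Gear k returns to start when N is a multiple of T_k.
All gears at start simultaneously when N is a common multiple of [18, 12]; the smallest such N is lcm(18, 12).
Start: lcm = T0 = 18
Fold in T1=12: gcd(18, 12) = 6; lcm(18, 12) = 18 * 12 / 6 = 216 / 6 = 36
Full cycle length = 36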